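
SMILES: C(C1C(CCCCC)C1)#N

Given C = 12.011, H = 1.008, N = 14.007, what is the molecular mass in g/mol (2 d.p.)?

Molecular formula: C9H15N.
M = 9×12.011 + 15×1.008 + 1×14.007 = 137.23 g/mol.

137.23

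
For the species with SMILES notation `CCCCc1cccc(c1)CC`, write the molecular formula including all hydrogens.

C12H18

Heavy atoms from the SMILES: 12 C.
Implicit hydrogens by atom environment:
  4 × C: 2 H each → 8
  4 × C (aromatic): 1 H each → 4
  2 × C: 3 H each → 6
  2 × C (aromatic): no H
  Total hydrogens = 18.
Molecular formula: C12H18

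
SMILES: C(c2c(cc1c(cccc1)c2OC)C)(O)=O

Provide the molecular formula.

C13H12O3

Heavy atoms from the SMILES: 13 C, 3 O.
Implicit hydrogens by atom environment:
  5 × C (aromatic): 1 H each → 5
  5 × C (aromatic): no H
  2 × C: 3 H each → 6
  2 × O: no H
  1 × C: no H
  1 × O: 1 H
  Total hydrogens = 12.
Molecular formula: C13H12O3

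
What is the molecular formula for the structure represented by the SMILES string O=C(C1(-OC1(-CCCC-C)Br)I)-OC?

Heavy atoms from the SMILES: 1 Br, 9 C, 1 I, 3 O.
Implicit hydrogens by atom environment:
  4 × C: 2 H each → 8
  3 × C: no H
  3 × O: no H
  2 × C: 3 H each → 6
  1 × Br: no H
  1 × I: no H
  Total hydrogens = 14.
Molecular formula: C9H14BrIO3

C9H14BrIO3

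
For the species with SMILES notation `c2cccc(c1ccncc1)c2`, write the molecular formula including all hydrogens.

C11H9N

Heavy atoms from the SMILES: 11 C, 1 N.
Implicit hydrogens by atom environment:
  9 × C (aromatic): 1 H each → 9
  2 × C (aromatic): no H
  1 × N (aromatic): no H
  Total hydrogens = 9.
Molecular formula: C11H9N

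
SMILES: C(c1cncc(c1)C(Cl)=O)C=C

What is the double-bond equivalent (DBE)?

6

Molecular formula from the SMILES: C9H8ClNO.
DoU = (2C + 2 + N − H − X)/2 = (2·9 + 2 + 1 − 8 − 1)/2 = 12/2 = 6.
(Structurally: 1 ring(s) + 5 π bond(s) = 6.)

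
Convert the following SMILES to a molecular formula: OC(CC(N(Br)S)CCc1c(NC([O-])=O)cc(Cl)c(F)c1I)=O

Heavy atoms from the SMILES: 1 Br, 12 C, 1 Cl, 1 F, 1 I, 2 N, 4 O, 1 S.
Implicit hydrogens by atom environment:
  5 × C (aromatic): no H
  3 × C: 2 H each → 6
  2 × C: no H
  2 × O: no H
  1 × Br: no H
  1 × C (aromatic): 1 H
  1 × C: 1 H
  1 × Cl: no H
  1 × F: no H
  1 × I: no H
  1 × N: 1 H
  1 × N: no H
  1 × O: 1 H
  1 × O (charge -1): no H
  1 × S: 1 H
  Total hydrogens = 11.
Net charge -1.
Molecular formula: C12H11BrClFIN2O4S-

C12H11BrClFIN2O4S-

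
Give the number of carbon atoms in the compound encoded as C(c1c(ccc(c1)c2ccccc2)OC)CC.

The symbol for carbon appears 16 times in the SMILES. Lowercase c denotes aromatic carbon and counts toward C.

16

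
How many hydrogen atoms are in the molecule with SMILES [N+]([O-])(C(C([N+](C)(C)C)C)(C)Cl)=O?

Hydrogens are implicit in SMILES; fill each atom to its normal valence:
  5 × C: 3 H each → 15
  2 × N (charge +1): no H
  1 × C: 1 H
  1 × C: no H
  1 × Cl: no H
  1 × O: no H
  1 × O (charge -1): no H
  Total hydrogens = 16.

16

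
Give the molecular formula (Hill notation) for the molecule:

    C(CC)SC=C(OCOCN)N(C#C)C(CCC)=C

C14H24N2O2S

Heavy atoms from the SMILES: 14 C, 2 N, 2 O, 1 S.
Implicit hydrogens by atom environment:
  7 × C: 2 H each → 14
  3 × C: no H
  2 × C: 3 H each → 6
  2 × C: 1 H each → 2
  2 × O: no H
  1 × N: 2 H
  1 × N: no H
  1 × S: no H
  Total hydrogens = 24.
Molecular formula: C14H24N2O2S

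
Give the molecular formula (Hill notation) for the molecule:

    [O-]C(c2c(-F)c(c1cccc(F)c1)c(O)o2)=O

Heavy atoms from the SMILES: 11 C, 2 F, 4 O.
Implicit hydrogens by atom environment:
  6 × C (aromatic): no H
  4 × C (aromatic): 1 H each → 4
  2 × F: no H
  1 × C: no H
  1 × O: 1 H
  1 × O (aromatic): no H
  1 × O: no H
  1 × O (charge -1): no H
  Total hydrogens = 5.
Net charge -1.
Molecular formula: C11H5F2O4-

C11H5F2O4-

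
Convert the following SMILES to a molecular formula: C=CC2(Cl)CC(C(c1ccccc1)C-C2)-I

C14H16ClI

Heavy atoms from the SMILES: 14 C, 1 Cl, 1 I.
Implicit hydrogens by atom environment:
  5 × C (aromatic): 1 H each → 5
  4 × C: 2 H each → 8
  3 × C: 1 H each → 3
  1 × C: no H
  1 × C (aromatic): no H
  1 × Cl: no H
  1 × I: no H
  Total hydrogens = 16.
Molecular formula: C14H16ClI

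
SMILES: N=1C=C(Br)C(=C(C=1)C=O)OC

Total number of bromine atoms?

1

The symbol for bromine appears 1 time in the SMILES.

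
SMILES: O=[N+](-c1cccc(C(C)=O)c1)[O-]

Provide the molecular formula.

C8H7NO3

Heavy atoms from the SMILES: 8 C, 1 N, 3 O.
Implicit hydrogens by atom environment:
  4 × C (aromatic): 1 H each → 4
  2 × C (aromatic): no H
  2 × O: no H
  1 × C: 3 H
  1 × C: no H
  1 × N (charge +1): no H
  1 × O (charge -1): no H
  Total hydrogens = 7.
Molecular formula: C8H7NO3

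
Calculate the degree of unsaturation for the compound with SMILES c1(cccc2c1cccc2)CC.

Molecular formula from the SMILES: C12H12.
DoU = (2C + 2 + N − H − X)/2 = (2·12 + 2 + 0 − 12 − 0)/2 = 14/2 = 7.
(Structurally: 2 ring(s) + 5 π bond(s) = 7.)

7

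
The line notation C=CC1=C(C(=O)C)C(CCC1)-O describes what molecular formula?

Heavy atoms from the SMILES: 10 C, 2 O.
Implicit hydrogens by atom environment:
  4 × C: 2 H each → 8
  3 × C: no H
  2 × C: 1 H each → 2
  1 × C: 3 H
  1 × O: 1 H
  1 × O: no H
  Total hydrogens = 14.
Molecular formula: C10H14O2

C10H14O2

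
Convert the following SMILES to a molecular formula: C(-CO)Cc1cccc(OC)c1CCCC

Heavy atoms from the SMILES: 14 C, 2 O.
Implicit hydrogens by atom environment:
  6 × C: 2 H each → 12
  3 × C (aromatic): 1 H each → 3
  3 × C (aromatic): no H
  2 × C: 3 H each → 6
  1 × O: 1 H
  1 × O: no H
  Total hydrogens = 22.
Molecular formula: C14H22O2

C14H22O2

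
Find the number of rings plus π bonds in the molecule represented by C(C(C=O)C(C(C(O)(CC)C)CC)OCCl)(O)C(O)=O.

2

Molecular formula from the SMILES: C13H23ClO6.
DoU = (2C + 2 + N − H − X)/2 = (2·13 + 2 + 0 − 23 − 1)/2 = 4/2 = 2.
(Structurally: 0 ring(s) + 2 π bond(s) = 2.)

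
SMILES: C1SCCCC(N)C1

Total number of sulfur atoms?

The symbol for sulfur appears 1 time in the SMILES.

1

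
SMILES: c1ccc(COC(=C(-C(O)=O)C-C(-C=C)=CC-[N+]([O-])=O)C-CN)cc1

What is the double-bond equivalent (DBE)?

Molecular formula from the SMILES: C18H22N2O5.
DoU = (2C + 2 + N − H − X)/2 = (2·18 + 2 + 2 − 22 − 0)/2 = 18/2 = 9.
(Structurally: 1 ring(s) + 8 π bond(s) = 9.)

9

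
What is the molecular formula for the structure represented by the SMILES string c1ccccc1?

C6H6

Heavy atoms from the SMILES: 6 C.
Implicit hydrogens by atom environment:
  6 × C (aromatic): 1 H each → 6
  Total hydrogens = 6.
Molecular formula: C6H6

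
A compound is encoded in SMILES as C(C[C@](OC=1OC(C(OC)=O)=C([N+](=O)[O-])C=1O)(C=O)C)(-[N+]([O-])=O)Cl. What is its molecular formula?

C11H11ClN2O10

Heavy atoms from the SMILES: 11 C, 1 Cl, 2 N, 10 O.
Implicit hydrogens by atom environment:
  6 × O: no H
  4 × C (aromatic): no H
  2 × C: 3 H each → 6
  2 × C: 1 H each → 2
  2 × C: no H
  2 × N (charge +1): no H
  2 × O (charge -1): no H
  1 × C: 2 H
  1 × Cl: no H
  1 × O: 1 H
  1 × O (aromatic): no H
  Total hydrogens = 11.
Molecular formula: C11H11ClN2O10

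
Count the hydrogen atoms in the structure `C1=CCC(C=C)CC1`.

Hydrogens are implicit in SMILES; fill each atom to its normal valence:
  4 × C: 2 H each → 8
  4 × C: 1 H each → 4
  Total hydrogens = 12.

12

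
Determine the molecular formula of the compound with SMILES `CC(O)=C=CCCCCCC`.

C10H18O

Heavy atoms from the SMILES: 10 C, 1 O.
Implicit hydrogens by atom environment:
  5 × C: 2 H each → 10
  2 × C: 3 H each → 6
  2 × C: no H
  1 × C: 1 H
  1 × O: 1 H
  Total hydrogens = 18.
Molecular formula: C10H18O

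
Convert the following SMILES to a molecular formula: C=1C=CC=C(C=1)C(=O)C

Heavy atoms from the SMILES: 8 C, 1 O.
Implicit hydrogens by atom environment:
  5 × C (aromatic): 1 H each → 5
  1 × C: 3 H
  1 × C (aromatic): no H
  1 × C: no H
  1 × O: no H
  Total hydrogens = 8.
Molecular formula: C8H8O

C8H8O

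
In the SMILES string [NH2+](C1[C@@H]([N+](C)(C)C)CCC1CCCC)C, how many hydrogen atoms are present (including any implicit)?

Hydrogens are implicit in SMILES; fill each atom to its normal valence:
  5 × C: 3 H each → 15
  5 × C: 2 H each → 10
  3 × C: 1 H each → 3
  1 × N (charge +1): 2 H
  1 × N (charge +1): no H
  Total hydrogens = 30.

30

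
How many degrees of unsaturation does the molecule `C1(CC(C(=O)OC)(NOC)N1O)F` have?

2

Molecular formula from the SMILES: C6H11FN2O4.
DoU = (2C + 2 + N − H − X)/2 = (2·6 + 2 + 2 − 11 − 1)/2 = 4/2 = 2.
(Structurally: 1 ring(s) + 1 π bond(s) = 2.)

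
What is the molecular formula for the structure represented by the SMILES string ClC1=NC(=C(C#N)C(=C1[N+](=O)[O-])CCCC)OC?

C11H12ClN3O3

Heavy atoms from the SMILES: 11 C, 1 Cl, 3 N, 3 O.
Implicit hydrogens by atom environment:
  5 × C (aromatic): no H
  3 × C: 2 H each → 6
  2 × C: 3 H each → 6
  2 × O: no H
  1 × C: no H
  1 × Cl: no H
  1 × N (aromatic): no H
  1 × N: no H
  1 × N (charge +1): no H
  1 × O (charge -1): no H
  Total hydrogens = 12.
Molecular formula: C11H12ClN3O3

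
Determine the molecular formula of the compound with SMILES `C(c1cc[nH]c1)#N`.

Heavy atoms from the SMILES: 5 C, 2 N.
Implicit hydrogens by atom environment:
  3 × C (aromatic): 1 H each → 3
  1 × C (aromatic): no H
  1 × C: no H
  1 × N (aromatic): 1 H
  1 × N: no H
  Total hydrogens = 4.
Molecular formula: C5H4N2

C5H4N2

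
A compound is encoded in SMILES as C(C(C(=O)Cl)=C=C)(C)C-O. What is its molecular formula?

Heavy atoms from the SMILES: 7 C, 1 Cl, 2 O.
Implicit hydrogens by atom environment:
  3 × C: no H
  2 × C: 2 H each → 4
  1 × C: 3 H
  1 × C: 1 H
  1 × Cl: no H
  1 × O: 1 H
  1 × O: no H
  Total hydrogens = 9.
Molecular formula: C7H9ClO2

C7H9ClO2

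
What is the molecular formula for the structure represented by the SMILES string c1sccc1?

Heavy atoms from the SMILES: 4 C, 1 S.
Implicit hydrogens by atom environment:
  4 × C (aromatic): 1 H each → 4
  1 × S (aromatic): no H
  Total hydrogens = 4.
Molecular formula: C4H4S

C4H4S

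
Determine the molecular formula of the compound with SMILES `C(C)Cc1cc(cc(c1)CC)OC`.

C12H18O

Heavy atoms from the SMILES: 12 C, 1 O.
Implicit hydrogens by atom environment:
  3 × C: 3 H each → 9
  3 × C: 2 H each → 6
  3 × C (aromatic): 1 H each → 3
  3 × C (aromatic): no H
  1 × O: no H
  Total hydrogens = 18.
Molecular formula: C12H18O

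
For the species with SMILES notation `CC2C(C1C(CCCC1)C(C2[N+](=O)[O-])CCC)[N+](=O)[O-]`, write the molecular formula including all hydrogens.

C14H24N2O4

Heavy atoms from the SMILES: 14 C, 2 N, 4 O.
Implicit hydrogens by atom environment:
  6 × C: 2 H each → 12
  6 × C: 1 H each → 6
  2 × C: 3 H each → 6
  2 × N (charge +1): no H
  2 × O: no H
  2 × O (charge -1): no H
  Total hydrogens = 24.
Molecular formula: C14H24N2O4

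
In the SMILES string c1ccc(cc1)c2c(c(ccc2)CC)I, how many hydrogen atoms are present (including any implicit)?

13

Hydrogens are implicit in SMILES; fill each atom to its normal valence:
  8 × C (aromatic): 1 H each → 8
  4 × C (aromatic): no H
  1 × C: 3 H
  1 × C: 2 H
  1 × I: no H
  Total hydrogens = 13.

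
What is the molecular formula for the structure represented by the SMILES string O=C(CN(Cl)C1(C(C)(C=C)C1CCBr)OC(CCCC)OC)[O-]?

Heavy atoms from the SMILES: 1 Br, 16 C, 1 Cl, 1 N, 4 O.
Implicit hydrogens by atom environment:
  7 × C: 2 H each → 14
  3 × C: 3 H each → 9
  3 × C: 1 H each → 3
  3 × C: no H
  3 × O: no H
  1 × Br: no H
  1 × Cl: no H
  1 × N: no H
  1 × O (charge -1): no H
  Total hydrogens = 26.
Net charge -1.
Molecular formula: C16H26BrClNO4-

C16H26BrClNO4-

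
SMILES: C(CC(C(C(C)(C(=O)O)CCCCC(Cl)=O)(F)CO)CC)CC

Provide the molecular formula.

Heavy atoms from the SMILES: 17 C, 1 Cl, 1 F, 4 O.
Implicit hydrogens by atom environment:
  9 × C: 2 H each → 18
  4 × C: no H
  3 × C: 3 H each → 9
  2 × O: 1 H each → 2
  2 × O: no H
  1 × C: 1 H
  1 × Cl: no H
  1 × F: no H
  Total hydrogens = 30.
Molecular formula: C17H30ClFO4

C17H30ClFO4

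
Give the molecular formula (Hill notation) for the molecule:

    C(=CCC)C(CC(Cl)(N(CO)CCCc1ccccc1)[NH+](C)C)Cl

C19H31Cl2N2O+

Heavy atoms from the SMILES: 19 C, 2 Cl, 2 N, 1 O.
Implicit hydrogens by atom environment:
  6 × C: 2 H each → 12
  5 × C (aromatic): 1 H each → 5
  3 × C: 3 H each → 9
  3 × C: 1 H each → 3
  2 × Cl: no H
  1 × C: no H
  1 × C (aromatic): no H
  1 × N (charge +1): 1 H
  1 × N: no H
  1 × O: 1 H
  Total hydrogens = 31.
Net charge +1.
Molecular formula: C19H31Cl2N2O+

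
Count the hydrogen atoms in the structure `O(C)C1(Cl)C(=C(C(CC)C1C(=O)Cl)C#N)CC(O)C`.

17

Hydrogens are implicit in SMILES; fill each atom to its normal valence:
  5 × C: no H
  3 × C: 3 H each → 9
  3 × C: 1 H each → 3
  2 × C: 2 H each → 4
  2 × Cl: no H
  2 × O: no H
  1 × N: no H
  1 × O: 1 H
  Total hydrogens = 17.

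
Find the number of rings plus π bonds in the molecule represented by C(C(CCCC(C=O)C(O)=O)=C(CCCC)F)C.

3

Molecular formula from the SMILES: C14H23FO3.
DoU = (2C + 2 + N − H − X)/2 = (2·14 + 2 + 0 − 23 − 1)/2 = 6/2 = 3.
(Structurally: 0 ring(s) + 3 π bond(s) = 3.)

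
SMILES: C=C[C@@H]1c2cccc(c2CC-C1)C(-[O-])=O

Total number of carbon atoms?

The symbol for carbon appears 13 times in the SMILES. Lowercase c denotes aromatic carbon and counts toward C.

13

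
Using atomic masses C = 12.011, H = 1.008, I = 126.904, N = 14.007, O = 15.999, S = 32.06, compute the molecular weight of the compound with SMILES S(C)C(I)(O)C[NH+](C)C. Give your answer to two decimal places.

Molecular formula: C5H13INOS+.
M = 5×12.011 + 13×1.008 + 1×126.904 + 1×14.007 + 1×15.999 + 1×32.06 = 262.13 g/mol.

262.13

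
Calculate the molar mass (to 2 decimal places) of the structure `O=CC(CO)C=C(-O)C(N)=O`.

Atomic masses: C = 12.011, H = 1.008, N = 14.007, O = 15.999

159.14

Molecular formula: C6H9NO4.
M = 6×12.011 + 9×1.008 + 1×14.007 + 4×15.999 = 159.14 g/mol.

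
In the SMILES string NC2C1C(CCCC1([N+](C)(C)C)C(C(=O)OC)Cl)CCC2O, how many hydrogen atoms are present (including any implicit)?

30

Hydrogens are implicit in SMILES; fill each atom to its normal valence:
  5 × C: 2 H each → 10
  5 × C: 1 H each → 5
  4 × C: 3 H each → 12
  2 × C: no H
  2 × O: no H
  1 × Cl: no H
  1 × N: 2 H
  1 × N (charge +1): no H
  1 × O: 1 H
  Total hydrogens = 30.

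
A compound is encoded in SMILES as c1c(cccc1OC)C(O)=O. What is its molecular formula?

C8H8O3

Heavy atoms from the SMILES: 8 C, 3 O.
Implicit hydrogens by atom environment:
  4 × C (aromatic): 1 H each → 4
  2 × C (aromatic): no H
  2 × O: no H
  1 × C: 3 H
  1 × C: no H
  1 × O: 1 H
  Total hydrogens = 8.
Molecular formula: C8H8O3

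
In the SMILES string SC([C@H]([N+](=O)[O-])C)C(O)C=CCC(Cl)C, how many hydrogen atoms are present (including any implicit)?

Hydrogens are implicit in SMILES; fill each atom to its normal valence:
  6 × C: 1 H each → 6
  2 × C: 3 H each → 6
  1 × C: 2 H
  1 × Cl: no H
  1 × N (charge +1): no H
  1 × O: 1 H
  1 × O: no H
  1 × O (charge -1): no H
  1 × S: 1 H
  Total hydrogens = 16.

16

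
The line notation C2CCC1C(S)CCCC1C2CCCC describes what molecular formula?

C14H26S

Heavy atoms from the SMILES: 14 C, 1 S.
Implicit hydrogens by atom environment:
  9 × C: 2 H each → 18
  4 × C: 1 H each → 4
  1 × C: 3 H
  1 × S: 1 H
  Total hydrogens = 26.
Molecular formula: C14H26S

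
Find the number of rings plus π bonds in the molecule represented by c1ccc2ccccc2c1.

7

Molecular formula from the SMILES: C10H8.
DoU = (2C + 2 + N − H − X)/2 = (2·10 + 2 + 0 − 8 − 0)/2 = 14/2 = 7.
(Structurally: 2 ring(s) + 5 π bond(s) = 7.)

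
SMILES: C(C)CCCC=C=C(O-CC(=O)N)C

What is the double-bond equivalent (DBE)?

3

Molecular formula from the SMILES: C11H19NO2.
DoU = (2C + 2 + N − H − X)/2 = (2·11 + 2 + 1 − 19 − 0)/2 = 6/2 = 3.
(Structurally: 0 ring(s) + 3 π bond(s) = 3.)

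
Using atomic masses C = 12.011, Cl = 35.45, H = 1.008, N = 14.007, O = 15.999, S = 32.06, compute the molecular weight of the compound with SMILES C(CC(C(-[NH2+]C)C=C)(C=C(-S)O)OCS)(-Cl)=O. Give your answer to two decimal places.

298.82

Molecular formula: C10H17ClNO3S2+.
M = 10×12.011 + 1×35.45 + 17×1.008 + 1×14.007 + 3×15.999 + 2×32.06 = 298.82 g/mol.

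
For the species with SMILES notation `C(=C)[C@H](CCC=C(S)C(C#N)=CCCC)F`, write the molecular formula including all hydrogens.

C13H18FNS

Heavy atoms from the SMILES: 13 C, 1 F, 1 N, 1 S.
Implicit hydrogens by atom environment:
  5 × C: 2 H each → 10
  4 × C: 1 H each → 4
  3 × C: no H
  1 × C: 3 H
  1 × F: no H
  1 × N: no H
  1 × S: 1 H
  Total hydrogens = 18.
Molecular formula: C13H18FNS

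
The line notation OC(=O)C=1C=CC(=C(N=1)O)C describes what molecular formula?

Heavy atoms from the SMILES: 7 C, 1 N, 3 O.
Implicit hydrogens by atom environment:
  3 × C (aromatic): no H
  2 × C (aromatic): 1 H each → 2
  2 × O: 1 H each → 2
  1 × C: 3 H
  1 × C: no H
  1 × N (aromatic): no H
  1 × O: no H
  Total hydrogens = 7.
Molecular formula: C7H7NO3

C7H7NO3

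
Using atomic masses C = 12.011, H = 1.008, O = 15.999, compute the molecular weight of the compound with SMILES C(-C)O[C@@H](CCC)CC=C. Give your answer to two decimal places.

142.24

Molecular formula: C9H18O.
M = 9×12.011 + 18×1.008 + 1×15.999 = 142.24 g/mol.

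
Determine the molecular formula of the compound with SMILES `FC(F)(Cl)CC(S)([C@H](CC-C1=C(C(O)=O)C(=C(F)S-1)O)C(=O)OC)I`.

Heavy atoms from the SMILES: 13 C, 1 Cl, 3 F, 1 I, 5 O, 2 S.
Implicit hydrogens by atom environment:
  4 × C (aromatic): no H
  4 × C: no H
  3 × C: 2 H each → 6
  3 × F: no H
  3 × O: no H
  2 × O: 1 H each → 2
  1 × C: 3 H
  1 × C: 1 H
  1 × Cl: no H
  1 × I: no H
  1 × S: 1 H
  1 × S (aromatic): no H
  Total hydrogens = 13.
Molecular formula: C13H13ClF3IO5S2

C13H13ClF3IO5S2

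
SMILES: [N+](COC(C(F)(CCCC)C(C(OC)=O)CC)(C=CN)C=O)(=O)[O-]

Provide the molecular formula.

C15H25FN2O6

Heavy atoms from the SMILES: 15 C, 1 F, 2 N, 6 O.
Implicit hydrogens by atom environment:
  5 × C: 2 H each → 10
  5 × O: no H
  4 × C: 1 H each → 4
  3 × C: 3 H each → 9
  3 × C: no H
  1 × F: no H
  1 × N: 2 H
  1 × N (charge +1): no H
  1 × O (charge -1): no H
  Total hydrogens = 25.
Molecular formula: C15H25FN2O6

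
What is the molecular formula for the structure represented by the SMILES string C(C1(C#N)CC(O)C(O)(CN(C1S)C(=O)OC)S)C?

Heavy atoms from the SMILES: 11 C, 2 N, 4 O, 2 S.
Implicit hydrogens by atom environment:
  4 × C: no H
  3 × C: 2 H each → 6
  2 × C: 3 H each → 6
  2 × C: 1 H each → 2
  2 × N: no H
  2 × O: 1 H each → 2
  2 × O: no H
  2 × S: 1 H each → 2
  Total hydrogens = 18.
Molecular formula: C11H18N2O4S2

C11H18N2O4S2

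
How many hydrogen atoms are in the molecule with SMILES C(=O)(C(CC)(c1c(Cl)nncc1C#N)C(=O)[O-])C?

9

Hydrogens are implicit in SMILES; fill each atom to its normal valence:
  4 × C: no H
  3 × C (aromatic): no H
  2 × C: 3 H each → 6
  2 × N (aromatic): no H
  2 × O: no H
  1 × C: 2 H
  1 × C (aromatic): 1 H
  1 × Cl: no H
  1 × N: no H
  1 × O (charge -1): no H
  Total hydrogens = 9.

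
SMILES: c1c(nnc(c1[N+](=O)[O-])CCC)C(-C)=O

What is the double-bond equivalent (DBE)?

6

Molecular formula from the SMILES: C9H11N3O3.
DoU = (2C + 2 + N − H − X)/2 = (2·9 + 2 + 3 − 11 − 0)/2 = 12/2 = 6.
(Structurally: 1 ring(s) + 5 π bond(s) = 6.)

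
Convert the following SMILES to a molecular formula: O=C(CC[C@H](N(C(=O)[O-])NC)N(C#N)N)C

C8H14N5O3-

Heavy atoms from the SMILES: 8 C, 5 N, 3 O.
Implicit hydrogens by atom environment:
  3 × C: no H
  3 × N: no H
  2 × C: 3 H each → 6
  2 × C: 2 H each → 4
  2 × O: no H
  1 × C: 1 H
  1 × N: 2 H
  1 × N: 1 H
  1 × O (charge -1): no H
  Total hydrogens = 14.
Net charge -1.
Molecular formula: C8H14N5O3-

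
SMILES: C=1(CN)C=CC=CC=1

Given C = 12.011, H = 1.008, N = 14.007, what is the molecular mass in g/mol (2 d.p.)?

107.16

Molecular formula: C7H9N.
M = 7×12.011 + 9×1.008 + 1×14.007 = 107.16 g/mol.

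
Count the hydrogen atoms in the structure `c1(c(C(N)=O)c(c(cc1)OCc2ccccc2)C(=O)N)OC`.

16

Hydrogens are implicit in SMILES; fill each atom to its normal valence:
  7 × C (aromatic): 1 H each → 7
  5 × C (aromatic): no H
  4 × O: no H
  2 × C: no H
  2 × N: 2 H each → 4
  1 × C: 3 H
  1 × C: 2 H
  Total hydrogens = 16.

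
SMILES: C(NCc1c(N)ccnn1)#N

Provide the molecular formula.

C6H7N5

Heavy atoms from the SMILES: 6 C, 5 N.
Implicit hydrogens by atom environment:
  2 × C (aromatic): 1 H each → 2
  2 × C (aromatic): no H
  2 × N (aromatic): no H
  1 × C: 2 H
  1 × C: no H
  1 × N: 2 H
  1 × N: 1 H
  1 × N: no H
  Total hydrogens = 7.
Molecular formula: C6H7N5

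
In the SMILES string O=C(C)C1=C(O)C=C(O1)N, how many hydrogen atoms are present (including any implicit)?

Hydrogens are implicit in SMILES; fill each atom to its normal valence:
  3 × C (aromatic): no H
  1 × C: 3 H
  1 × C (aromatic): 1 H
  1 × C: no H
  1 × N: 2 H
  1 × O: 1 H
  1 × O (aromatic): no H
  1 × O: no H
  Total hydrogens = 7.

7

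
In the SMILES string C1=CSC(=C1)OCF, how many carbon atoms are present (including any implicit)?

5

The symbol for carbon appears 5 times in the SMILES.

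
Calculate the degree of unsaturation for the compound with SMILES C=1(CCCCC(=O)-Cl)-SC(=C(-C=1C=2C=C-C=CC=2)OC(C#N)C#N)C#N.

14

Molecular formula from the SMILES: C19H14ClN3O2S.
DoU = (2C + 2 + N − H − X)/2 = (2·19 + 2 + 3 − 14 − 1)/2 = 28/2 = 14.
(Structurally: 2 ring(s) + 12 π bond(s) = 14.)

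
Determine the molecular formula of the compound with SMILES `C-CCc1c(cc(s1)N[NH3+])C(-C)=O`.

C9H15N2OS+

Heavy atoms from the SMILES: 9 C, 2 N, 1 O, 1 S.
Implicit hydrogens by atom environment:
  3 × C (aromatic): no H
  2 × C: 3 H each → 6
  2 × C: 2 H each → 4
  1 × C (aromatic): 1 H
  1 × C: no H
  1 × N (charge +1): 3 H
  1 × N: 1 H
  1 × O: no H
  1 × S (aromatic): no H
  Total hydrogens = 15.
Net charge +1.
Molecular formula: C9H15N2OS+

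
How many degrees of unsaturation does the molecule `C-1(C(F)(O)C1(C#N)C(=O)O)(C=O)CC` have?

Molecular formula from the SMILES: C8H8FNO4.
DoU = (2C + 2 + N − H − X)/2 = (2·8 + 2 + 1 − 8 − 1)/2 = 10/2 = 5.
(Structurally: 1 ring(s) + 4 π bond(s) = 5.)

5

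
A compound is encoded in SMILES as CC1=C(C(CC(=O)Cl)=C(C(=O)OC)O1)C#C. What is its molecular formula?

C11H9ClO4

Heavy atoms from the SMILES: 11 C, 1 Cl, 4 O.
Implicit hydrogens by atom environment:
  4 × C (aromatic): no H
  3 × C: no H
  3 × O: no H
  2 × C: 3 H each → 6
  1 × C: 2 H
  1 × C: 1 H
  1 × Cl: no H
  1 × O (aromatic): no H
  Total hydrogens = 9.
Molecular formula: C11H9ClO4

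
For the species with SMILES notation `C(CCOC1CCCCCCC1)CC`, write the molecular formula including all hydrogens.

C13H26O

Heavy atoms from the SMILES: 13 C, 1 O.
Implicit hydrogens by atom environment:
  11 × C: 2 H each → 22
  1 × C: 3 H
  1 × C: 1 H
  1 × O: no H
  Total hydrogens = 26.
Molecular formula: C13H26O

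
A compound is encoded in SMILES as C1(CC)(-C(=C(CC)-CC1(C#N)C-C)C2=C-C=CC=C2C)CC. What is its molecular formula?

C21H29N

Heavy atoms from the SMILES: 21 C, 1 N.
Implicit hydrogens by atom environment:
  5 × C: 3 H each → 15
  5 × C: 2 H each → 10
  5 × C: no H
  4 × C (aromatic): 1 H each → 4
  2 × C (aromatic): no H
  1 × N: no H
  Total hydrogens = 29.
Molecular formula: C21H29N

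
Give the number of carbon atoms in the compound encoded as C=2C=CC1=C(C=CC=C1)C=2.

The symbol for carbon appears 10 times in the SMILES.

10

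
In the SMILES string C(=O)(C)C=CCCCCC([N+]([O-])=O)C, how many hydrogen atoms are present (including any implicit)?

Hydrogens are implicit in SMILES; fill each atom to its normal valence:
  4 × C: 2 H each → 8
  3 × C: 1 H each → 3
  2 × C: 3 H each → 6
  2 × O: no H
  1 × C: no H
  1 × N (charge +1): no H
  1 × O (charge -1): no H
  Total hydrogens = 17.

17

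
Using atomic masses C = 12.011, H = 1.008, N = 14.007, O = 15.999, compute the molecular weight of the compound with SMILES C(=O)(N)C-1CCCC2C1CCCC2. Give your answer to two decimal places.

181.28

Molecular formula: C11H19NO.
M = 11×12.011 + 19×1.008 + 1×14.007 + 1×15.999 = 181.28 g/mol.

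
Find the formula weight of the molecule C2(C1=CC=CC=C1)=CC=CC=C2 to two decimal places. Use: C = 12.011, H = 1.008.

Molecular formula: C12H10.
M = 12×12.011 + 10×1.008 = 154.21 g/mol.

154.21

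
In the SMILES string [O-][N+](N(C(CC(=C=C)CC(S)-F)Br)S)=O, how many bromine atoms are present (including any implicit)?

The symbol for bromine appears 1 time in the SMILES.

1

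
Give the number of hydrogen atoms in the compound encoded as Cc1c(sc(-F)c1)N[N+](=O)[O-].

Hydrogens are implicit in SMILES; fill each atom to its normal valence:
  3 × C (aromatic): no H
  1 × C: 3 H
  1 × C (aromatic): 1 H
  1 × F: no H
  1 × N: 1 H
  1 × N (charge +1): no H
  1 × O: no H
  1 × O (charge -1): no H
  1 × S (aromatic): no H
  Total hydrogens = 5.

5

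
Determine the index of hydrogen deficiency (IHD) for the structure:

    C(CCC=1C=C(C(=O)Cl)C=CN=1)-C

5

Molecular formula from the SMILES: C10H12ClNO.
DoU = (2C + 2 + N − H − X)/2 = (2·10 + 2 + 1 − 12 − 1)/2 = 10/2 = 5.
(Structurally: 1 ring(s) + 4 π bond(s) = 5.)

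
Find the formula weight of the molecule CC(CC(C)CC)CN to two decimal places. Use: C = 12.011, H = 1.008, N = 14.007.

129.25

Molecular formula: C8H19N.
M = 8×12.011 + 19×1.008 + 1×14.007 = 129.25 g/mol.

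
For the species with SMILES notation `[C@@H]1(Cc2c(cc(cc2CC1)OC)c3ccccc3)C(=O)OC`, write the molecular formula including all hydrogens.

C19H20O3

Heavy atoms from the SMILES: 19 C, 3 O.
Implicit hydrogens by atom environment:
  7 × C (aromatic): 1 H each → 7
  5 × C (aromatic): no H
  3 × C: 2 H each → 6
  3 × O: no H
  2 × C: 3 H each → 6
  1 × C: 1 H
  1 × C: no H
  Total hydrogens = 20.
Molecular formula: C19H20O3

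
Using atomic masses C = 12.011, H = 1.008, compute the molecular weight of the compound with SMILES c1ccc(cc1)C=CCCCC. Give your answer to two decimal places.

160.26

Molecular formula: C12H16.
M = 12×12.011 + 16×1.008 = 160.26 g/mol.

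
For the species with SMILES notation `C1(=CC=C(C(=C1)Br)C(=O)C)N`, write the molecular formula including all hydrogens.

Heavy atoms from the SMILES: 1 Br, 8 C, 1 N, 1 O.
Implicit hydrogens by atom environment:
  3 × C (aromatic): 1 H each → 3
  3 × C (aromatic): no H
  1 × Br: no H
  1 × C: 3 H
  1 × C: no H
  1 × N: 2 H
  1 × O: no H
  Total hydrogens = 8.
Molecular formula: C8H8BrNO

C8H8BrNO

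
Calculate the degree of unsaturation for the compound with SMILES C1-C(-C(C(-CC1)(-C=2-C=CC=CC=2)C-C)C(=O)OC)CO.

6

Molecular formula from the SMILES: C17H24O3.
DoU = (2C + 2 + N − H − X)/2 = (2·17 + 2 + 0 − 24 − 0)/2 = 12/2 = 6.
(Structurally: 2 ring(s) + 4 π bond(s) = 6.)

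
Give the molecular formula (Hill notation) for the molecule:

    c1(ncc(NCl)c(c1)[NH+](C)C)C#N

C8H10ClN4+

Heavy atoms from the SMILES: 8 C, 1 Cl, 4 N.
Implicit hydrogens by atom environment:
  3 × C (aromatic): no H
  2 × C: 3 H each → 6
  2 × C (aromatic): 1 H each → 2
  1 × C: no H
  1 × Cl: no H
  1 × N: 1 H
  1 × N (charge +1): 1 H
  1 × N (aromatic): no H
  1 × N: no H
  Total hydrogens = 10.
Net charge +1.
Molecular formula: C8H10ClN4+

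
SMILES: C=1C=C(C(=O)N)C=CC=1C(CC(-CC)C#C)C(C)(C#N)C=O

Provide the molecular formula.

C18H20N2O2

Heavy atoms from the SMILES: 18 C, 2 N, 2 O.
Implicit hydrogens by atom environment:
  4 × C: 1 H each → 4
  4 × C (aromatic): 1 H each → 4
  4 × C: no H
  2 × C: 3 H each → 6
  2 × C: 2 H each → 4
  2 × C (aromatic): no H
  2 × O: no H
  1 × N: 2 H
  1 × N: no H
  Total hydrogens = 20.
Molecular formula: C18H20N2O2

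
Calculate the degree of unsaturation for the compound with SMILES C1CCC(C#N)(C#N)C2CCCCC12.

Molecular formula from the SMILES: C12H16N2.
DoU = (2C + 2 + N − H − X)/2 = (2·12 + 2 + 2 − 16 − 0)/2 = 12/2 = 6.
(Structurally: 2 ring(s) + 4 π bond(s) = 6.)

6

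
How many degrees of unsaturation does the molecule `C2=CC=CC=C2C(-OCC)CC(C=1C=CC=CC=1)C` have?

8

Molecular formula from the SMILES: C18H22O.
DoU = (2C + 2 + N − H − X)/2 = (2·18 + 2 + 0 − 22 − 0)/2 = 16/2 = 8.
(Structurally: 2 ring(s) + 6 π bond(s) = 8.)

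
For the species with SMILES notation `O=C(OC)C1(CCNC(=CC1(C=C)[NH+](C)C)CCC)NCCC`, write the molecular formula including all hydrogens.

Heavy atoms from the SMILES: 18 C, 3 N, 2 O.
Implicit hydrogens by atom environment:
  7 × C: 2 H each → 14
  5 × C: 3 H each → 15
  4 × C: no H
  2 × C: 1 H each → 2
  2 × N: 1 H each → 2
  2 × O: no H
  1 × N (charge +1): 1 H
  Total hydrogens = 34.
Net charge +1.
Molecular formula: C18H34N3O2+

C18H34N3O2+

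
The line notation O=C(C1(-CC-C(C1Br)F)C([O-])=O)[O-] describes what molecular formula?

Heavy atoms from the SMILES: 1 Br, 7 C, 1 F, 4 O.
Implicit hydrogens by atom environment:
  3 × C: no H
  2 × C: 2 H each → 4
  2 × C: 1 H each → 2
  2 × O: no H
  2 × O (charge -1): no H
  1 × Br: no H
  1 × F: no H
  Total hydrogens = 6.
Net charge -2.
Molecular formula: [C7H6BrFO4]2-

[C7H6BrFO4]2-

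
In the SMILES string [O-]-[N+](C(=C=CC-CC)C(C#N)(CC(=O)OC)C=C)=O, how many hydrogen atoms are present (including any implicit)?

Hydrogens are implicit in SMILES; fill each atom to its normal valence:
  5 × C: no H
  4 × C: 2 H each → 8
  3 × O: no H
  2 × C: 3 H each → 6
  2 × C: 1 H each → 2
  1 × N: no H
  1 × N (charge +1): no H
  1 × O (charge -1): no H
  Total hydrogens = 16.

16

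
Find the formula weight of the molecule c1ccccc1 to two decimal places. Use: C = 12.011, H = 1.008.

Molecular formula: C6H6.
M = 6×12.011 + 6×1.008 = 78.11 g/mol.

78.11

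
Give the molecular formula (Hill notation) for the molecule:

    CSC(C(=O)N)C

Heavy atoms from the SMILES: 4 C, 1 N, 1 O, 1 S.
Implicit hydrogens by atom environment:
  2 × C: 3 H each → 6
  1 × C: 1 H
  1 × C: no H
  1 × N: 2 H
  1 × O: no H
  1 × S: no H
  Total hydrogens = 9.
Molecular formula: C4H9NOS

C4H9NOS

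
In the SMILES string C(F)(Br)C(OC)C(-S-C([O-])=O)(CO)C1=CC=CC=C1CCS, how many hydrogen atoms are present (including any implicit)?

17

Hydrogens are implicit in SMILES; fill each atom to its normal valence:
  4 × C (aromatic): 1 H each → 4
  3 × C: 2 H each → 6
  2 × C: 1 H each → 2
  2 × C: no H
  2 × C (aromatic): no H
  2 × O: no H
  1 × Br: no H
  1 × C: 3 H
  1 × F: no H
  1 × O: 1 H
  1 × O (charge -1): no H
  1 × S: 1 H
  1 × S: no H
  Total hydrogens = 17.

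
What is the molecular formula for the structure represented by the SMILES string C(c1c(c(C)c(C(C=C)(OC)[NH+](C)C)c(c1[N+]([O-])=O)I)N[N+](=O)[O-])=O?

C14H18IN4O6+

Heavy atoms from the SMILES: 14 C, 1 I, 4 N, 6 O.
Implicit hydrogens by atom environment:
  6 × C (aromatic): no H
  4 × C: 3 H each → 12
  4 × O: no H
  2 × C: 1 H each → 2
  2 × N (charge +1): no H
  2 × O (charge -1): no H
  1 × C: 2 H
  1 × C: no H
  1 × I: no H
  1 × N: 1 H
  1 × N (charge +1): 1 H
  Total hydrogens = 18.
Net charge +1.
Molecular formula: C14H18IN4O6+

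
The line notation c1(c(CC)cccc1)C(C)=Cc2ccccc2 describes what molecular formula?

C17H18

Heavy atoms from the SMILES: 17 C.
Implicit hydrogens by atom environment:
  9 × C (aromatic): 1 H each → 9
  3 × C (aromatic): no H
  2 × C: 3 H each → 6
  1 × C: 2 H
  1 × C: 1 H
  1 × C: no H
  Total hydrogens = 18.
Molecular formula: C17H18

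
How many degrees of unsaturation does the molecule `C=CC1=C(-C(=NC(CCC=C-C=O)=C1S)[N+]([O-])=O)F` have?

8

Molecular formula from the SMILES: C12H11FN2O3S.
DoU = (2C + 2 + N − H − X)/2 = (2·12 + 2 + 2 − 11 − 1)/2 = 16/2 = 8.
(Structurally: 1 ring(s) + 7 π bond(s) = 8.)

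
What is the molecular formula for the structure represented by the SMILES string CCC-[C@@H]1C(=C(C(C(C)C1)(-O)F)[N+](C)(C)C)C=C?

Heavy atoms from the SMILES: 15 C, 1 F, 1 N, 1 O.
Implicit hydrogens by atom environment:
  5 × C: 3 H each → 15
  4 × C: 2 H each → 8
  3 × C: 1 H each → 3
  3 × C: no H
  1 × F: no H
  1 × N (charge +1): no H
  1 × O: 1 H
  Total hydrogens = 27.
Net charge +1.
Molecular formula: C15H27FNO+

C15H27FNO+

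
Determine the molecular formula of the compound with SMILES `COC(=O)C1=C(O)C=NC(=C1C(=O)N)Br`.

Heavy atoms from the SMILES: 1 Br, 8 C, 2 N, 4 O.
Implicit hydrogens by atom environment:
  4 × C (aromatic): no H
  3 × O: no H
  2 × C: no H
  1 × Br: no H
  1 × C: 3 H
  1 × C (aromatic): 1 H
  1 × N: 2 H
  1 × N (aromatic): no H
  1 × O: 1 H
  Total hydrogens = 7.
Molecular formula: C8H7BrN2O4

C8H7BrN2O4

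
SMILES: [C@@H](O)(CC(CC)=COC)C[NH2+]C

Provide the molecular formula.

C9H20NO2+

Heavy atoms from the SMILES: 9 C, 1 N, 2 O.
Implicit hydrogens by atom environment:
  3 × C: 3 H each → 9
  3 × C: 2 H each → 6
  2 × C: 1 H each → 2
  1 × C: no H
  1 × N (charge +1): 2 H
  1 × O: 1 H
  1 × O: no H
  Total hydrogens = 20.
Net charge +1.
Molecular formula: C9H20NO2+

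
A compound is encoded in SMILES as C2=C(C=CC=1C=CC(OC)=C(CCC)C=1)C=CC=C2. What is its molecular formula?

Heavy atoms from the SMILES: 18 C, 1 O.
Implicit hydrogens by atom environment:
  8 × C (aromatic): 1 H each → 8
  4 × C (aromatic): no H
  2 × C: 3 H each → 6
  2 × C: 2 H each → 4
  2 × C: 1 H each → 2
  1 × O: no H
  Total hydrogens = 20.
Molecular formula: C18H20O

C18H20O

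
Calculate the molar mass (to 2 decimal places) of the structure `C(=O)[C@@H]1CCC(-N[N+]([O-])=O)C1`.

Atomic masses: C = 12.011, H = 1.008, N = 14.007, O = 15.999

Molecular formula: C6H10N2O3.
M = 6×12.011 + 10×1.008 + 2×14.007 + 3×15.999 = 158.16 g/mol.

158.16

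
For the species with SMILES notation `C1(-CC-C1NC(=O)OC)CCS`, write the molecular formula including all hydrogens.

C8H15NO2S

Heavy atoms from the SMILES: 8 C, 1 N, 2 O, 1 S.
Implicit hydrogens by atom environment:
  4 × C: 2 H each → 8
  2 × C: 1 H each → 2
  2 × O: no H
  1 × C: 3 H
  1 × C: no H
  1 × N: 1 H
  1 × S: 1 H
  Total hydrogens = 15.
Molecular formula: C8H15NO2S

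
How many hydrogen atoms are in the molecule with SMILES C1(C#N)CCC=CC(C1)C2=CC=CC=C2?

15

Hydrogens are implicit in SMILES; fill each atom to its normal valence:
  5 × C (aromatic): 1 H each → 5
  4 × C: 1 H each → 4
  3 × C: 2 H each → 6
  1 × C: no H
  1 × C (aromatic): no H
  1 × N: no H
  Total hydrogens = 15.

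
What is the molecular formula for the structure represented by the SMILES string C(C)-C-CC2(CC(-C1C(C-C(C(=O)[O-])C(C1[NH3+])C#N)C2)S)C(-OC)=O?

Heavy atoms from the SMILES: 18 C, 2 N, 4 O, 1 S.
Implicit hydrogens by atom environment:
  6 × C: 2 H each → 12
  6 × C: 1 H each → 6
  4 × C: no H
  3 × O: no H
  2 × C: 3 H each → 6
  1 × N (charge +1): 3 H
  1 × N: no H
  1 × O (charge -1): no H
  1 × S: 1 H
  Total hydrogens = 28.
Molecular formula: C18H28N2O4S

C18H28N2O4S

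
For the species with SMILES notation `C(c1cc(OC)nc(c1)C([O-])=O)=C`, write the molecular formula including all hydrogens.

C9H8NO3-

Heavy atoms from the SMILES: 9 C, 1 N, 3 O.
Implicit hydrogens by atom environment:
  3 × C (aromatic): no H
  2 × C (aromatic): 1 H each → 2
  2 × O: no H
  1 × C: 3 H
  1 × C: 2 H
  1 × C: 1 H
  1 × C: no H
  1 × N (aromatic): no H
  1 × O (charge -1): no H
  Total hydrogens = 8.
Net charge -1.
Molecular formula: C9H8NO3-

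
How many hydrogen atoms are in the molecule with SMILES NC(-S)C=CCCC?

Hydrogens are implicit in SMILES; fill each atom to its normal valence:
  3 × C: 1 H each → 3
  2 × C: 2 H each → 4
  1 × C: 3 H
  1 × N: 2 H
  1 × S: 1 H
  Total hydrogens = 13.

13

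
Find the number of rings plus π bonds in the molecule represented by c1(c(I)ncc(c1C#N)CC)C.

6

Molecular formula from the SMILES: C9H9IN2.
DoU = (2C + 2 + N − H − X)/2 = (2·9 + 2 + 2 − 9 − 1)/2 = 12/2 = 6.
(Structurally: 1 ring(s) + 5 π bond(s) = 6.)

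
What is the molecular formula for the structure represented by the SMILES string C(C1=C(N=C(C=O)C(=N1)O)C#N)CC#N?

C9H6N4O2

Heavy atoms from the SMILES: 9 C, 4 N, 2 O.
Implicit hydrogens by atom environment:
  4 × C (aromatic): no H
  2 × C: 2 H each → 4
  2 × C: no H
  2 × N (aromatic): no H
  2 × N: no H
  1 × C: 1 H
  1 × O: 1 H
  1 × O: no H
  Total hydrogens = 6.
Molecular formula: C9H6N4O2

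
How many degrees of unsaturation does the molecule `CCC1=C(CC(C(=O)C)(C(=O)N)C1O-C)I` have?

4

Molecular formula from the SMILES: C11H16INO3.
DoU = (2C + 2 + N − H − X)/2 = (2·11 + 2 + 1 − 16 − 1)/2 = 8/2 = 4.
(Structurally: 1 ring(s) + 3 π bond(s) = 4.)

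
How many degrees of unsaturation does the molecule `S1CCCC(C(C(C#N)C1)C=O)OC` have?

4

Molecular formula from the SMILES: C10H15NO2S.
DoU = (2C + 2 + N − H − X)/2 = (2·10 + 2 + 1 − 15 − 0)/2 = 8/2 = 4.
(Structurally: 1 ring(s) + 3 π bond(s) = 4.)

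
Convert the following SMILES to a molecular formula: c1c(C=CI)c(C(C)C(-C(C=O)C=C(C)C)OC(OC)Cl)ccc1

C19H24ClIO3

Heavy atoms from the SMILES: 19 C, 1 Cl, 1 I, 3 O.
Implicit hydrogens by atom environment:
  8 × C: 1 H each → 8
  4 × C: 3 H each → 12
  4 × C (aromatic): 1 H each → 4
  3 × O: no H
  2 × C (aromatic): no H
  1 × C: no H
  1 × Cl: no H
  1 × I: no H
  Total hydrogens = 24.
Molecular formula: C19H24ClIO3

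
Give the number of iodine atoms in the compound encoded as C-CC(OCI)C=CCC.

The symbol for iodine appears 1 time in the SMILES.

1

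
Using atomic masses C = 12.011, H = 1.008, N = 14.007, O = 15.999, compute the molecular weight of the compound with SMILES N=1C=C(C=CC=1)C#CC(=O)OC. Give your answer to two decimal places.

161.16

Molecular formula: C9H7NO2.
M = 9×12.011 + 7×1.008 + 1×14.007 + 2×15.999 = 161.16 g/mol.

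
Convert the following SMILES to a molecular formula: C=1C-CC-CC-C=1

C7H12

Heavy atoms from the SMILES: 7 C.
Implicit hydrogens by atom environment:
  5 × C: 2 H each → 10
  2 × C: 1 H each → 2
  Total hydrogens = 12.
Molecular formula: C7H12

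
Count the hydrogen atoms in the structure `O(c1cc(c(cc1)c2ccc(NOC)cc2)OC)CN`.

Hydrogens are implicit in SMILES; fill each atom to its normal valence:
  7 × C (aromatic): 1 H each → 7
  5 × C (aromatic): no H
  3 × O: no H
  2 × C: 3 H each → 6
  1 × C: 2 H
  1 × N: 2 H
  1 × N: 1 H
  Total hydrogens = 18.

18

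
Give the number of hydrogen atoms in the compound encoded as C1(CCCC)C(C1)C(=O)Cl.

Hydrogens are implicit in SMILES; fill each atom to its normal valence:
  4 × C: 2 H each → 8
  2 × C: 1 H each → 2
  1 × C: 3 H
  1 × C: no H
  1 × Cl: no H
  1 × O: no H
  Total hydrogens = 13.

13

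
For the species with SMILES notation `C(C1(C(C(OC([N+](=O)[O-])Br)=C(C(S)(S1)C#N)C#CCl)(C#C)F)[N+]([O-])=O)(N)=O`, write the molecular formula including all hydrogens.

Heavy atoms from the SMILES: 1 Br, 12 C, 1 Cl, 1 F, 4 N, 6 O, 2 S.
Implicit hydrogens by atom environment:
  10 × C: no H
  4 × O: no H
  2 × C: 1 H each → 2
  2 × N (charge +1): no H
  2 × O (charge -1): no H
  1 × Br: no H
  1 × Cl: no H
  1 × F: no H
  1 × N: 2 H
  1 × N: no H
  1 × S: 1 H
  1 × S: no H
  Total hydrogens = 5.
Molecular formula: C12H5BrClFN4O6S2

C12H5BrClFN4O6S2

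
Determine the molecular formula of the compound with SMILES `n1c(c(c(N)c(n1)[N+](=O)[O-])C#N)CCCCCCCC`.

Heavy atoms from the SMILES: 13 C, 5 N, 2 O.
Implicit hydrogens by atom environment:
  7 × C: 2 H each → 14
  4 × C (aromatic): no H
  2 × N (aromatic): no H
  1 × C: 3 H
  1 × C: no H
  1 × N: 2 H
  1 × N (charge +1): no H
  1 × N: no H
  1 × O: no H
  1 × O (charge -1): no H
  Total hydrogens = 19.
Molecular formula: C13H19N5O2

C13H19N5O2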